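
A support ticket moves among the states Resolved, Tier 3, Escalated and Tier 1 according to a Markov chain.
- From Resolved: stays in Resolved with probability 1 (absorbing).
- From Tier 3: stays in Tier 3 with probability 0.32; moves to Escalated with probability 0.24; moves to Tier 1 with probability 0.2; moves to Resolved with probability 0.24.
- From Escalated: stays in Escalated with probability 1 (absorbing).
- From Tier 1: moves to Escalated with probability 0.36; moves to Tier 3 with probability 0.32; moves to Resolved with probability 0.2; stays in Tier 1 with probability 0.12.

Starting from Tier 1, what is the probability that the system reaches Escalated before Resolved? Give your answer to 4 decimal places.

Let h(s) be the probability of absorption at Escalated starting from transient state s. Then h(Escalated) = 1 and h(Resolved) = 0. By first-step analysis:
h(Tier 3) = 0.24·0 + 0.32·h(Tier 3) + 0.24·1 + 0.2·h(Tier 1)
h(Tier 1) = 0.2·0 + 0.32·h(Tier 3) + 0.36·1 + 0.12·h(Tier 1)
Solving: h(Tier 3) = 0.5299, h(Tier 1) = 0.6018.
Starting from Tier 1, the probability is 0.6018.

0.6018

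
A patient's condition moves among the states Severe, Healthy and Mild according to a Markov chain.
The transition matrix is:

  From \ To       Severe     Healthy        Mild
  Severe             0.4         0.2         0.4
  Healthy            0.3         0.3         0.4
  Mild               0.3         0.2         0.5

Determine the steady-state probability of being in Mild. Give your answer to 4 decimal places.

0.4444

Let the stationary distribution be π with π = πP and π_1 + π_2 + π_3 = 1.
π_1 = 0.4·π_1 + 0.3·π_2 + 0.3·π_3
π_2 = 0.2·π_1 + 0.3·π_2 + 0.2·π_3
Solving with the normalization constraint gives π = (0.3333, 0.2222, 0.4444).
So the stationary probability of Mild is 0.4444.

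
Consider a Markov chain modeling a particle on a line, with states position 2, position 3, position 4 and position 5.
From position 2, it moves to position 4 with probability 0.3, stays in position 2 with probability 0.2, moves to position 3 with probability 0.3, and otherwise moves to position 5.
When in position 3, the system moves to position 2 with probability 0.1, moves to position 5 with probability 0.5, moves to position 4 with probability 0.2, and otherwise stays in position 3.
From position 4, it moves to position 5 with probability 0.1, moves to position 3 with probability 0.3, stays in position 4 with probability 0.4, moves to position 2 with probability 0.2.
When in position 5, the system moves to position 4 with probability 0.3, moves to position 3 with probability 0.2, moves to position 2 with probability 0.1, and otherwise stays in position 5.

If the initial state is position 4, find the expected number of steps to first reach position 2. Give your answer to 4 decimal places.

Let t(s) be the expected number of steps to first reach position 2 from state s, with t(position 2) = 0. Conditioning on the first step:
t(position 3) = 1 + 0.2·t(position 3) + 0.2·t(position 4) + 0.5·t(position 5)
t(position 4) = 1 + 0.3·t(position 3) + 0.4·t(position 4) + 0.1·t(position 5)
t(position 5) = 1 + 0.2·t(position 3) + 0.3·t(position 4) + 0.4·t(position 5)
Solving: t(position 3) = 7.7311, t(position 4) = 6.8067, t(position 5) = 7.6471.
Expected steps from position 4 to position 2: 6.8067.

6.8067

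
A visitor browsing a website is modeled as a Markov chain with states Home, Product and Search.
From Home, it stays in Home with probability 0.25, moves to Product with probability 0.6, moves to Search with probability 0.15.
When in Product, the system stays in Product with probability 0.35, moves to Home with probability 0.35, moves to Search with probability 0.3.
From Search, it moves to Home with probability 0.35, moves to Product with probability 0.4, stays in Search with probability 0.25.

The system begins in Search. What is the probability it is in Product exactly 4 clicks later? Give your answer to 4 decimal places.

Propagate the distribution vector 4 clicks from Search.
After 0 clicks: (0.0000, 0.0000, 1.0000)
After 1 click: (0.3500, 0.4000, 0.2500)
After 2 clicks: (0.3150, 0.4500, 0.2350)
After 3 clicks: (0.3185, 0.4405, 0.2410)
After 4 clicks: (0.3182, 0.4417, 0.2402)
P(in Product after 4 clicks) = 0.4417

0.4417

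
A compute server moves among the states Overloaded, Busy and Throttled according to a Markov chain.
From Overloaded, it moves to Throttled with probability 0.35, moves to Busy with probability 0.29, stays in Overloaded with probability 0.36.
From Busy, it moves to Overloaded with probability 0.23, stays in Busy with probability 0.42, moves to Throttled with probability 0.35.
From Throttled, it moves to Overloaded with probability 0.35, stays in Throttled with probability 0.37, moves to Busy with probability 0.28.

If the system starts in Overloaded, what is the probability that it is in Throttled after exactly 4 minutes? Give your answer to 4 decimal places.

0.3571

Propagate the distribution vector 4 minutes from Overloaded.
After 0 minutes: (1.0000, 0.0000, 0.0000)
After 1 minute: (0.3600, 0.2900, 0.3500)
After 2 minutes: (0.3188, 0.3242, 0.3570)
After 3 minutes: (0.3143, 0.3286, 0.3571)
After 4 minutes: (0.3137, 0.3291, 0.3571)
P(in Throttled after 4 minutes) = 0.3571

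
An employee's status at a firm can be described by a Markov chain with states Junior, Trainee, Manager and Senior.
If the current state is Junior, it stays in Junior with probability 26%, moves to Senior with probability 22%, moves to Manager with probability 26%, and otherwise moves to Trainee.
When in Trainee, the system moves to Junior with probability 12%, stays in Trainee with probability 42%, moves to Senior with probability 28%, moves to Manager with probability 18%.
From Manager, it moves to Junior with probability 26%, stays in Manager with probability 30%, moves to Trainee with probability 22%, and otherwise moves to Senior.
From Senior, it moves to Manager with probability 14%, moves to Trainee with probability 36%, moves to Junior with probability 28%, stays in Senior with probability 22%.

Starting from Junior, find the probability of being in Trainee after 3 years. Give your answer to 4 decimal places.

Propagate the distribution vector 3 years from Junior.
After 0 years: (1.0000, 0.0000, 0.0000, 0.0000)
After 1 year: (0.2600, 0.2600, 0.2600, 0.2200)
After 2 years: (0.2280, 0.3132, 0.2232, 0.2356)
After 3 years: (0.2209, 0.3247, 0.2156, 0.2388)
P(in Trainee after 3 years) = 0.3247

0.3247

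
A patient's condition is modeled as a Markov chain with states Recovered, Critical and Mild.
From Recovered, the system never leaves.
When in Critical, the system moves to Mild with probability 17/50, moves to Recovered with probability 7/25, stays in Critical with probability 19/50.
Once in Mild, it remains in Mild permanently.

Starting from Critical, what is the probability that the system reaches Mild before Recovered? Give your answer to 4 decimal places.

Let h(s) be the probability of absorption at Mild starting from transient state s. Then h(Mild) = 1 and h(Recovered) = 0. By first-step analysis:
h(Critical) = 0.28·0 + 0.38·h(Critical) + 0.34·1
Solving: h(Critical) = 0.5484.
Starting from Critical, the probability is 0.5484.

0.5484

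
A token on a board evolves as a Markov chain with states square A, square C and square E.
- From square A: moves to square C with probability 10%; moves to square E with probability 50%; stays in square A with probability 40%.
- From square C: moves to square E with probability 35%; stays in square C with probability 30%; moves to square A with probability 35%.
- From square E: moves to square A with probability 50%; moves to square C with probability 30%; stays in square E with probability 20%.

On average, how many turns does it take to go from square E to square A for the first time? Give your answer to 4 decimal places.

2.1978

Let t(s) be the expected number of turns to first reach square A from state s, with t(square A) = 0. Conditioning on the first turn:
t(square C) = 1 + 0.3·t(square C) + 0.35·t(square E)
t(square E) = 1 + 0.3·t(square C) + 0.2·t(square E)
Solving: t(square C) = 2.5275, t(square E) = 2.1978.
Expected turns from square E to square A: 2.1978.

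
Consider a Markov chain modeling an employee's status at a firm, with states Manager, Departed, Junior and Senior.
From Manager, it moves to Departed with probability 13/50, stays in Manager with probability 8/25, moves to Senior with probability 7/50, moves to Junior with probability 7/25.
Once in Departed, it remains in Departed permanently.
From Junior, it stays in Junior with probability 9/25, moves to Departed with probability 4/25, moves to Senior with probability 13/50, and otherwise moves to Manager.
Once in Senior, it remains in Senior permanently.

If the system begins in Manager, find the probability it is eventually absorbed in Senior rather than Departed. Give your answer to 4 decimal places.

0.4347

Let h(s) be the probability of absorption at Senior starting from transient state s. Then h(Senior) = 1 and h(Departed) = 0. By first-step analysis:
h(Manager) = 0.32·h(Manager) + 0.26·0 + 0.28·h(Junior) + 0.14·1
h(Junior) = 0.22·h(Manager) + 0.16·0 + 0.36·h(Junior) + 0.26·1
Solving: h(Manager) = 0.4347, h(Junior) = 0.5557.
Starting from Manager, the probability is 0.4347.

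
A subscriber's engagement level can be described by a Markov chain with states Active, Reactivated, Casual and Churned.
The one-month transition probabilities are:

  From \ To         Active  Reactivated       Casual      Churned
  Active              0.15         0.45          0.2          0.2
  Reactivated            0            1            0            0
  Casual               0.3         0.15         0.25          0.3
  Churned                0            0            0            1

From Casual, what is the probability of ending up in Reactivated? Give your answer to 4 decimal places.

0.4545

Let h(s) be the probability of absorption at Reactivated starting from transient state s. Then h(Reactivated) = 1 and h(Churned) = 0. By first-step analysis:
h(Active) = 0.15·h(Active) + 0.45·1 + 0.2·h(Casual) + 0.2·0
h(Casual) = 0.3·h(Active) + 0.15·1 + 0.25·h(Casual) + 0.3·0
Solving: h(Active) = 0.6364, h(Casual) = 0.4545.
Starting from Casual, the probability is 0.4545.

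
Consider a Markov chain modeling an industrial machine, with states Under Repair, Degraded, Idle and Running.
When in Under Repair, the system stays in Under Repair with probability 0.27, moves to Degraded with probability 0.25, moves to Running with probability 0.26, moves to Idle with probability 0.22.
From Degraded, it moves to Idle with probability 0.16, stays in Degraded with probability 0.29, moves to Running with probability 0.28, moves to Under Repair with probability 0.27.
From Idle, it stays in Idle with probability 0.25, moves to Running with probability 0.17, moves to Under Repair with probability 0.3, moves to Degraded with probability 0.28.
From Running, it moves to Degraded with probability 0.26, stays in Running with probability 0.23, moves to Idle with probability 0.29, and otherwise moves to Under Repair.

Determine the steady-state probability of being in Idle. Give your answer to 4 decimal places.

Let the stationary distribution be π with π = πP and π_1 + π_2 + π_3 + π_4 = 1.
π_1 = 0.27·π_1 + 0.27·π_2 + 0.3·π_3 + 0.22·π_4
π_2 = 0.25·π_1 + 0.29·π_2 + 0.28·π_3 + 0.26·π_4
π_3 = 0.22·π_1 + 0.16·π_2 + 0.25·π_3 + 0.29·π_4
Solving with the normalization constraint gives π = (0.2649, 0.2700, 0.2273, 0.2378).
So the stationary probability of Idle is 0.2273.

0.2273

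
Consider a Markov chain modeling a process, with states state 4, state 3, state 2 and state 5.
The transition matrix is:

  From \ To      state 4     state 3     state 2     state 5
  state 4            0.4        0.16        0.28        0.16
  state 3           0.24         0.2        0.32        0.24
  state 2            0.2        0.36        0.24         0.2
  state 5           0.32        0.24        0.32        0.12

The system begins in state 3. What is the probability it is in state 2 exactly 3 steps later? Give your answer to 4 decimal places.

Propagate the distribution vector 3 steps from state 3.
After 0 steps: (0.0000, 1.0000, 0.0000, 0.0000)
After 1 step: (0.2400, 0.2000, 0.3200, 0.2400)
After 2 steps: (0.2848, 0.2512, 0.2848, 0.1792)
After 3 steps: (0.2885, 0.2413, 0.2858, 0.1843)
P(in state 2 after 3 steps) = 0.2858

0.2858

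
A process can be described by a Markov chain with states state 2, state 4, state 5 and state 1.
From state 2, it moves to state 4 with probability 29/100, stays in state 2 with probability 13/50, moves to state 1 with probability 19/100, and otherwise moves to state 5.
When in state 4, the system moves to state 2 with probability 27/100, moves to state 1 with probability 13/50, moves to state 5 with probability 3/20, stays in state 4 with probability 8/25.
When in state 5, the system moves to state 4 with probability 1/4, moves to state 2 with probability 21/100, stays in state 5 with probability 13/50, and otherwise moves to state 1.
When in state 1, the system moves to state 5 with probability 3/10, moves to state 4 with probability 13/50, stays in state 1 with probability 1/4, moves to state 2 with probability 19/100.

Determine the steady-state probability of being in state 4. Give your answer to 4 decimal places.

0.2815

Let the stationary distribution be π with π = πP and π_1 + π_2 + π_3 + π_4 = 1.
π_1 = 0.26·π_1 + 0.27·π_2 + 0.21·π_3 + 0.19·π_4
π_2 = 0.29·π_1 + 0.32·π_2 + 0.25·π_3 + 0.26·π_4
π_3 = 0.26·π_1 + 0.15·π_2 + 0.26·π_3 + 0.3·π_4
Solving with the normalization constraint gives π = (0.2337, 0.2815, 0.2389, 0.2460).
So the stationary probability of state 4 is 0.2815.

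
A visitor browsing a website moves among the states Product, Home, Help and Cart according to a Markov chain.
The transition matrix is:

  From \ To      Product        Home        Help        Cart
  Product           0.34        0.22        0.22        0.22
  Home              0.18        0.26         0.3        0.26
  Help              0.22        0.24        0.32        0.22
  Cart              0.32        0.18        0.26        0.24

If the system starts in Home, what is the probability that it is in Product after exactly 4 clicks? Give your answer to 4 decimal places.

Propagate the distribution vector 4 clicks from Home.
After 0 clicks: (0.0000, 1.0000, 0.0000, 0.0000)
After 1 click: (0.1800, 0.2600, 0.3000, 0.2600)
After 2 clicks: (0.2572, 0.2260, 0.2812, 0.2356)
After 3 clicks: (0.2654, 0.2252, 0.2756, 0.2338)
After 4 clicks: (0.2662, 0.2252, 0.2749, 0.2337)
P(in Product after 4 clicks) = 0.2662

0.2662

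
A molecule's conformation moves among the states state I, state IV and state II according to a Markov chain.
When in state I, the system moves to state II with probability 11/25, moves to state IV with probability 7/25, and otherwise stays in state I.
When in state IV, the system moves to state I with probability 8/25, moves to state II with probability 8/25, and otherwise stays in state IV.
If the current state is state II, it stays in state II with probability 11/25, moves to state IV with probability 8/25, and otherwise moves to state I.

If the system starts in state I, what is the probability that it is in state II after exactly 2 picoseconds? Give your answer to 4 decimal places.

0.4064

Sum over the intermediate state after 1 picosecond:
P = P(state I→state I)·P(state I→state II) + P(state I→state IV)·P(state IV→state II) + P(state I→state II)·P(state II→state II)
  = 0.28×0.44 + 0.28×0.32 + 0.44×0.44
  = 0.1232 + 0.0896 + 0.1936 = 0.4064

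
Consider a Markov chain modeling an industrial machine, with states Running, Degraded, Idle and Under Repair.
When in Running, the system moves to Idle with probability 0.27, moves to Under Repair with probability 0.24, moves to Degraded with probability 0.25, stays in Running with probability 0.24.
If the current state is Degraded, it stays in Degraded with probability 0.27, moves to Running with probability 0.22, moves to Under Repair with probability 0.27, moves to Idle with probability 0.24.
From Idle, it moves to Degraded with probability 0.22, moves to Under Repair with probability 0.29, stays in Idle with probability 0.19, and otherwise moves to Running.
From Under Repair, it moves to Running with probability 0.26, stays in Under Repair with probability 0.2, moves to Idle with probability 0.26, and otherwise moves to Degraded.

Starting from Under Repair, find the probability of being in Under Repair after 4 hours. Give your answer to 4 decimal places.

0.2497

Propagate the distribution vector 4 hours from Under Repair.
After 0 hours: (0.0000, 0.0000, 0.0000, 1.0000)
After 1 hour: (0.2600, 0.2800, 0.2600, 0.2000)
After 2 hours: (0.2540, 0.2538, 0.2388, 0.2534)
After 3 hours: (0.2543, 0.2555, 0.2407, 0.2494)
After 4 hours: (0.2543, 0.2554, 0.2406, 0.2497)
P(in Under Repair after 4 hours) = 0.2497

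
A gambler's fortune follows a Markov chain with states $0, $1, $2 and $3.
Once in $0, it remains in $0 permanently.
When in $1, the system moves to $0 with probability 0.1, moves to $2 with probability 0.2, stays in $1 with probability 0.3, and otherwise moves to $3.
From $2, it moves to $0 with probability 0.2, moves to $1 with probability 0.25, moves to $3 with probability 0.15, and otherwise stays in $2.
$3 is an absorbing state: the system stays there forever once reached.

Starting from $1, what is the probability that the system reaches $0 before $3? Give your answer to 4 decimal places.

0.2703

Let h(s) be the probability of absorption at $0 starting from transient state s. Then h($0) = 1 and h($3) = 0. By first-step analysis:
h($1) = 0.1·1 + 0.3·h($1) + 0.2·h($2) + 0.4·0
h($2) = 0.2·1 + 0.25·h($1) + 0.4·h($2) + 0.15·0
Solving: h($1) = 0.2703, h($2) = 0.4459.
Starting from $1, the probability is 0.2703.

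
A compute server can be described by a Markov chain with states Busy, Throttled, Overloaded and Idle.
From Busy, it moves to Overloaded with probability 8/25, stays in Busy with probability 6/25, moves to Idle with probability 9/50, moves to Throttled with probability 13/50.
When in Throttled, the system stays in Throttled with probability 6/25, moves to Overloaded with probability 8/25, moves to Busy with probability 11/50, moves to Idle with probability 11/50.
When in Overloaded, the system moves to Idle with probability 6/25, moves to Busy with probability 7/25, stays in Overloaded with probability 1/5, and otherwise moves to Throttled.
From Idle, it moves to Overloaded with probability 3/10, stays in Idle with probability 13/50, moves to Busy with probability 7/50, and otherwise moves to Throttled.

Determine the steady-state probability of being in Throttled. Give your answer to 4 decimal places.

0.2693

Let the stationary distribution be π with π = πP and π_1 + π_2 + π_3 + π_4 = 1.
π_1 = 0.24·π_1 + 0.22·π_2 + 0.28·π_3 + 0.14·π_4
π_2 = 0.26·π_1 + 0.24·π_2 + 0.28·π_3 + 0.3·π_4
π_3 = 0.32·π_1 + 0.32·π_2 + 0.2·π_3 + 0.3·π_4
Solving with the normalization constraint gives π = (0.2233, 0.2693, 0.2817, 0.2257).
So the stationary probability of Throttled is 0.2693.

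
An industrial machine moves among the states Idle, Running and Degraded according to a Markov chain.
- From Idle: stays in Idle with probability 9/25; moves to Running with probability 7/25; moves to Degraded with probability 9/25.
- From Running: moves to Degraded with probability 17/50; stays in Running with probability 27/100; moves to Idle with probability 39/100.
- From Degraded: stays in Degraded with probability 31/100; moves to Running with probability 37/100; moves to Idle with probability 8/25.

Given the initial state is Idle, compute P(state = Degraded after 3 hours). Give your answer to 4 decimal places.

0.3370

Propagate the distribution vector 3 hours from Idle.
After 0 hours: (1.0000, 0.0000, 0.0000)
After 1 hour: (0.3600, 0.2800, 0.3600)
After 2 hours: (0.3540, 0.3096, 0.3364)
After 3 hours: (0.3558, 0.3072, 0.3370)
P(in Degraded after 3 hours) = 0.3370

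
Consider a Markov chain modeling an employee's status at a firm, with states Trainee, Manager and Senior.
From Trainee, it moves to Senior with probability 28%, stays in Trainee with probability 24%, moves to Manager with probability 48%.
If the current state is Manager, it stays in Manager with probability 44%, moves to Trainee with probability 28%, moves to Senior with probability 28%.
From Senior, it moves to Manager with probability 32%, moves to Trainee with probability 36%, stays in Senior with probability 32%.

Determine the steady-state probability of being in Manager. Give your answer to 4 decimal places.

0.4167

Let the stationary distribution be π with π = πP and π_1 + π_2 + π_3 = 1.
π_1 = 0.24·π_1 + 0.28·π_2 + 0.36·π_3
π_2 = 0.48·π_1 + 0.44·π_2 + 0.32·π_3
Solving with the normalization constraint gives π = (0.2917, 0.4167, 0.2917).
So the stationary probability of Manager is 0.4167.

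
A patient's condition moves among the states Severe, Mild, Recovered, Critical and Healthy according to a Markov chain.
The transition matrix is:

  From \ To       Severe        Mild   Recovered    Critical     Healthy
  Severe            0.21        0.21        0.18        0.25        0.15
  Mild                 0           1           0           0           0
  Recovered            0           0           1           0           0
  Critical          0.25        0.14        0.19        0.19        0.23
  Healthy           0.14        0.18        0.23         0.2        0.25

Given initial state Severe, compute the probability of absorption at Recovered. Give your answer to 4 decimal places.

0.5041

Let h(s) be the probability of absorption at Recovered starting from transient state s. Then h(Recovered) = 1 and h(Mild) = 0. By first-step analysis:
h(Severe) = 0.21·h(Severe) + 0.21·0 + 0.18·1 + 0.25·h(Critical) + 0.15·h(Healthy)
h(Critical) = 0.25·h(Severe) + 0.14·0 + 0.19·1 + 0.19·h(Critical) + 0.23·h(Healthy)
h(Healthy) = 0.14·h(Severe) + 0.18·0 + 0.23·1 + 0.2·h(Critical) + 0.25·h(Healthy)
Solving: h(Severe) = 0.5041, h(Critical) = 0.5452, h(Healthy) = 0.5462.
Starting from Severe, the probability is 0.5041.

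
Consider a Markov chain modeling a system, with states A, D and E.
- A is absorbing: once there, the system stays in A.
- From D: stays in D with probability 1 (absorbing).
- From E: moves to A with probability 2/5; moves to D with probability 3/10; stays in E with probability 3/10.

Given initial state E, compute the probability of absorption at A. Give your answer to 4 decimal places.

Let h(s) be the probability of absorption at A starting from transient state s. Then h(A) = 1 and h(D) = 0. By first-step analysis:
h(E) = 0.4·1 + 0.3·0 + 0.3·h(E)
Solving: h(E) = 0.5714.
Starting from E, the probability is 0.5714.

0.5714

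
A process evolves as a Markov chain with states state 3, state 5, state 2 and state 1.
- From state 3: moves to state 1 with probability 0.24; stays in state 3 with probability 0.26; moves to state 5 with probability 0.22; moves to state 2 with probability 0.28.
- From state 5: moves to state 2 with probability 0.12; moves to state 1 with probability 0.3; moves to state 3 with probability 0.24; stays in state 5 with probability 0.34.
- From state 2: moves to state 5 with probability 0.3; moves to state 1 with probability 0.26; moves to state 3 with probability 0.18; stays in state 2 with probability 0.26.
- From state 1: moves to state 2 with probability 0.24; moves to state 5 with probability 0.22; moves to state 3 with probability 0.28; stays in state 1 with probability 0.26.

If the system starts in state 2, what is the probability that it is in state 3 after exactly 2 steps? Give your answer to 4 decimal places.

0.2384

Propagate the distribution vector 2 steps from state 2.
After 0 steps: (0.0000, 0.0000, 1.0000, 0.0000)
After 1 step: (0.1800, 0.3000, 0.2600, 0.2600)
After 2 steps: (0.2384, 0.2768, 0.2164, 0.2684)
P(in state 3 after 2 steps) = 0.2384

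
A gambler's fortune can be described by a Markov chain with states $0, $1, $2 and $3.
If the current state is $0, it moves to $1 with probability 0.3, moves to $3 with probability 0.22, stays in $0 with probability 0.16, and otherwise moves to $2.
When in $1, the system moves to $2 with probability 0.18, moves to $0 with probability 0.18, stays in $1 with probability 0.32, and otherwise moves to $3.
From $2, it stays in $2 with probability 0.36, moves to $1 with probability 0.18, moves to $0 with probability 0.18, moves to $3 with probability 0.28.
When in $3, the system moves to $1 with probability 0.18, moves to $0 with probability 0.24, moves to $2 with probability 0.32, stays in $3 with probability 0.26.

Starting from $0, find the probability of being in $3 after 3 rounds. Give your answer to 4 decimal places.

0.2727

Propagate the distribution vector 3 rounds from $0.
After 0 rounds: (1.0000, 0.0000, 0.0000, 0.0000)
After 1 round: (0.1600, 0.3000, 0.3200, 0.2200)
After 2 rounds: (0.1900, 0.2412, 0.2908, 0.2780)
After 3 rounds: (0.1929, 0.2366, 0.2979, 0.2727)
P(in $3 after 3 rounds) = 0.2727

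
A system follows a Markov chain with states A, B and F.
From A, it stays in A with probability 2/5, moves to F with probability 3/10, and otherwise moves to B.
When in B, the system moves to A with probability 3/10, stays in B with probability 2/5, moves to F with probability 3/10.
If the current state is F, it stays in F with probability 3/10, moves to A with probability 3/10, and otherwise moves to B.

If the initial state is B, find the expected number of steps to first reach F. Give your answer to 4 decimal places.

3.3333

Let t(s) be the expected number of steps to first reach F from state s, with t(F) = 0. Conditioning on the first step:
t(A) = 1 + 0.4·t(A) + 0.3·t(B)
t(B) = 1 + 0.3·t(A) + 0.4·t(B)
Solving: t(A) = 3.3333, t(B) = 3.3333.
Expected steps from B to F: 3.3333.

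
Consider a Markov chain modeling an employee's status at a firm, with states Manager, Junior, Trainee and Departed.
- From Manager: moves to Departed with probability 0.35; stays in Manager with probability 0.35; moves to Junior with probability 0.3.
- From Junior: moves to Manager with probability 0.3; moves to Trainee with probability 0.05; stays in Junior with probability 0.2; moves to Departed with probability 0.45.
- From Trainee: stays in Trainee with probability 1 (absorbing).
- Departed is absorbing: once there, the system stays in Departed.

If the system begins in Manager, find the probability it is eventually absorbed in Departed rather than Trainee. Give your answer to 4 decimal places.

Let h(s) be the probability of absorption at Departed starting from transient state s. Then h(Departed) = 1 and h(Trainee) = 0. By first-step analysis:
h(Manager) = 0.35·h(Manager) + 0.3·h(Junior) + 0.35·1
h(Junior) = 0.3·h(Manager) + 0.2·h(Junior) + 0.05·0 + 0.45·1
Solving: h(Manager) = 0.9651, h(Junior) = 0.9244.
Starting from Manager, the probability is 0.9651.

0.9651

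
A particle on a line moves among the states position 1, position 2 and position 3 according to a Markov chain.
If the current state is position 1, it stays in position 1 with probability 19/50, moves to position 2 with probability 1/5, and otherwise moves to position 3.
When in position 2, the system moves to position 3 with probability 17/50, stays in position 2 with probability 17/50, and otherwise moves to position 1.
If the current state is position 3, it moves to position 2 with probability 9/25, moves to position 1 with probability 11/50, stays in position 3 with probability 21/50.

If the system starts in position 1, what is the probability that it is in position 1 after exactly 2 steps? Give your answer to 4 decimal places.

Sum over the intermediate state after 1 step:
P = P(position 1→position 1)·P(position 1→position 1) + P(position 1→position 2)·P(position 2→position 1) + P(position 1→position 3)·P(position 3→position 1)
  = 0.38×0.38 + 0.2×0.32 + 0.42×0.22
  = 0.1444 + 0.0640 + 0.0924 = 0.3008

0.3008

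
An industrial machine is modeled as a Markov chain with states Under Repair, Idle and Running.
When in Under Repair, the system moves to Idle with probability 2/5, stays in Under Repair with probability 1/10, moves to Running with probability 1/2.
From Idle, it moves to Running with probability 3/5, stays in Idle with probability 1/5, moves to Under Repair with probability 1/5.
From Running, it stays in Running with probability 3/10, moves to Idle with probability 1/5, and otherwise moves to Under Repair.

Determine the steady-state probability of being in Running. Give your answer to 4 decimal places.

0.4384

Let the stationary distribution be π with π = πP and π_1 + π_2 + π_3 = 1.
π_1 = 0.1·π_1 + 0.2·π_2 + 0.5·π_3
π_2 = 0.4·π_1 + 0.2·π_2 + 0.2·π_3
Solving with the normalization constraint gives π = (0.3014, 0.2603, 0.4384).
So the stationary probability of Running is 0.4384.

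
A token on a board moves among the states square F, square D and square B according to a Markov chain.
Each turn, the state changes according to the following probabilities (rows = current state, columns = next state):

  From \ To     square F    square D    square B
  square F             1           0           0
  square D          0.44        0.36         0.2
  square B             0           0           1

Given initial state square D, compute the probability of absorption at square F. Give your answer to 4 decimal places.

0.6875

Let h(s) be the probability of absorption at square F starting from transient state s. Then h(square F) = 1 and h(square B) = 0. By first-step analysis:
h(square D) = 0.44·1 + 0.36·h(square D) + 0.2·0
Solving: h(square D) = 0.6875.
Starting from square D, the probability is 0.6875.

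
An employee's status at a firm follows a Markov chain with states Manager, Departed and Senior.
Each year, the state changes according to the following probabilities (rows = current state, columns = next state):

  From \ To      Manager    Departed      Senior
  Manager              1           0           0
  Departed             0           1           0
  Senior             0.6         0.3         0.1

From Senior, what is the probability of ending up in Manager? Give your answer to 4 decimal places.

Let h(s) be the probability of absorption at Manager starting from transient state s. Then h(Manager) = 1 and h(Departed) = 0. By first-step analysis:
h(Senior) = 0.6·1 + 0.3·0 + 0.1·h(Senior)
Solving: h(Senior) = 0.6667.
Starting from Senior, the probability is 0.6667.

0.6667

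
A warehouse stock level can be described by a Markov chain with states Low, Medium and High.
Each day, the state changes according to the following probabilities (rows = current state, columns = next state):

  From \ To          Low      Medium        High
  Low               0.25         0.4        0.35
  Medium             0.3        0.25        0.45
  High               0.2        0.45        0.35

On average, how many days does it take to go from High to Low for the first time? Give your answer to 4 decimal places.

Let t(s) be the expected number of days to first reach Low from state s, with t(Low) = 0. Conditioning on the first day:
t(Medium) = 1 + 0.25·t(Medium) + 0.45·t(High)
t(High) = 1 + 0.45·t(Medium) + 0.35·t(High)
Solving: t(Medium) = 3.8596, t(High) = 4.2105.
Expected days from High to Low: 4.2105.

4.2105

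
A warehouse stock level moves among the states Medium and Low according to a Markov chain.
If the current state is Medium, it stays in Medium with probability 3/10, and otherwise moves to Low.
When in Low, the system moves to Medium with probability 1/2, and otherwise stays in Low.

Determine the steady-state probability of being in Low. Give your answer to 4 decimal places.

Let the stationary distribution be π with π = πP and π_1 + π_2 = 1.
π_1 = 0.3·π_1 + 0.5·π_2
Solving with the normalization constraint gives π = (0.4167, 0.5833).
So the stationary probability of Low is 0.5833.

0.5833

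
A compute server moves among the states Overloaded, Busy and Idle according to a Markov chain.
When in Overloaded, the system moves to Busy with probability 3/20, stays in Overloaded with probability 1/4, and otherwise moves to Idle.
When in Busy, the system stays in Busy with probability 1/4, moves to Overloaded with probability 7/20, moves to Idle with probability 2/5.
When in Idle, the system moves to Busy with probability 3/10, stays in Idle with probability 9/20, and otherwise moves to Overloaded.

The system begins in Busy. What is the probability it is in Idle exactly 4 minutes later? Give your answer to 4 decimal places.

Propagate the distribution vector 4 minutes from Busy.
After 0 minutes: (0.0000, 1.0000, 0.0000)
After 1 minute: (0.3500, 0.2500, 0.4000)
After 2 minutes: (0.2750, 0.2350, 0.4900)
After 3 minutes: (0.2735, 0.2470, 0.4795)
After 4 minutes: (0.2747, 0.2466, 0.4787)
P(in Idle after 4 minutes) = 0.4787

0.4787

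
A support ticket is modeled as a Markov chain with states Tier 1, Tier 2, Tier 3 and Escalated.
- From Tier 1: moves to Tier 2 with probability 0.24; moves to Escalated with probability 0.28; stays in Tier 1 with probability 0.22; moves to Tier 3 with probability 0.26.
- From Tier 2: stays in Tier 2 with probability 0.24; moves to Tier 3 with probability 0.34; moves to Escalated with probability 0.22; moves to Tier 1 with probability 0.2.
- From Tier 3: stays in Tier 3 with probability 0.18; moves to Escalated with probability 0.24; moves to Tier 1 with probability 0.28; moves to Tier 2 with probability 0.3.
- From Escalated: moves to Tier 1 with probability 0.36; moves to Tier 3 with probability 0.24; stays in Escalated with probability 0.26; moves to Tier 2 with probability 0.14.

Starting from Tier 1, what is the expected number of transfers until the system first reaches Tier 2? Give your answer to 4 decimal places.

Let t(s) be the expected number of transfers to first reach Tier 2 from state s, with t(Tier 2) = 0. Conditioning on the first transfer:
t(Tier 1) = 1 + 0.22·t(Tier 1) + 0.26·t(Tier 3) + 0.28·t(Escalated)
t(Tier 3) = 1 + 0.28·t(Tier 1) + 0.18·t(Tier 3) + 0.24·t(Escalated)
t(Escalated) = 1 + 0.36·t(Tier 1) + 0.24·t(Tier 3) + 0.26·t(Escalated)
Solving: t(Tier 1) = 4.3932, t(Tier 3) = 4.1330, t(Escalated) = 4.8290.
Expected transfers from Tier 1 to Tier 2: 4.3932.

4.3932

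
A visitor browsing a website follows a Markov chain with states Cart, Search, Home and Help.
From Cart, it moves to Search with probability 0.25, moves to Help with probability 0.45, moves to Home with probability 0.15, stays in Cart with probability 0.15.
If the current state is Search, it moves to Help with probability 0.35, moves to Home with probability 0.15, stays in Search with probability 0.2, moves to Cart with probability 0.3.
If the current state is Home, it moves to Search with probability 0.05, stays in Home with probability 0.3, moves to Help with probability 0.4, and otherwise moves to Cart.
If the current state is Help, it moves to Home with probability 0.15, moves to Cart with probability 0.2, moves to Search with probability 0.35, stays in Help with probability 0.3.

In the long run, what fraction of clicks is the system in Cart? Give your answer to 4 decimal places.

0.2216

Let the stationary distribution be π with π = πP and π_1 + π_2 + π_3 + π_4 = 1.
π_1 = 0.15·π_1 + 0.3·π_2 + 0.25·π_3 + 0.2·π_4
π_2 = 0.25·π_1 + 0.2·π_2 + 0.05·π_3 + 0.35·π_4
π_3 = 0.15·π_1 + 0.15·π_2 + 0.3·π_3 + 0.15·π_4
Solving with the normalization constraint gives π = (0.2216, 0.2390, 0.1765, 0.3628).
So the stationary probability of Cart is 0.2216.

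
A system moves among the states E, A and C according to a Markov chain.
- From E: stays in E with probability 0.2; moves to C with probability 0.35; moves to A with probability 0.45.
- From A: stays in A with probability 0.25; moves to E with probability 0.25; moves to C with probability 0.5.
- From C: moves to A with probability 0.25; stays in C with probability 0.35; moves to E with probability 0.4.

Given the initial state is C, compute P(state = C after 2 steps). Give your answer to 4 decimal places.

0.3875

Sum over the intermediate state after 1 step:
P = P(C→E)·P(E→C) + P(C→A)·P(A→C) + P(C→C)·P(C→C)
  = 0.4×0.35 + 0.25×0.5 + 0.35×0.35
  = 0.1400 + 0.1250 + 0.1225 = 0.3875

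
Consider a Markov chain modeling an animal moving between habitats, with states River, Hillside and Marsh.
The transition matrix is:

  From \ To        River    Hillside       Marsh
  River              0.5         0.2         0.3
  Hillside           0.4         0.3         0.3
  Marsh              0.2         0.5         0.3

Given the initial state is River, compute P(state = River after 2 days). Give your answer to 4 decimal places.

0.3900

Sum over the intermediate state after 1 day:
P = P(River→River)·P(River→River) + P(River→Hillside)·P(Hillside→River) + P(River→Marsh)·P(Marsh→River)
  = 0.5×0.5 + 0.2×0.4 + 0.3×0.2
  = 0.2500 + 0.0800 + 0.0600 = 0.3900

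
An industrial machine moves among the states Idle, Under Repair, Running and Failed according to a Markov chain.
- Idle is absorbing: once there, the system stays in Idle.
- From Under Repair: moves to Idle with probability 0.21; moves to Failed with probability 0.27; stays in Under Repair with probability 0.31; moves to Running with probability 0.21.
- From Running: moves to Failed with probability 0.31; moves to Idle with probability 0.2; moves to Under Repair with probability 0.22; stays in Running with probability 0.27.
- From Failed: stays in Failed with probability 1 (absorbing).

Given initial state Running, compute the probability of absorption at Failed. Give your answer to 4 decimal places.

Let h(s) be the probability of absorption at Failed starting from transient state s. Then h(Failed) = 1 and h(Idle) = 0. By first-step analysis:
h(Under Repair) = 0.21·0 + 0.31·h(Under Repair) + 0.21·h(Running) + 0.27·1
h(Running) = 0.2·0 + 0.22·h(Under Repair) + 0.27·h(Running) + 0.31·1
Solving: h(Under Repair) = 0.5731, h(Running) = 0.5974.
Starting from Running, the probability is 0.5974.

0.5974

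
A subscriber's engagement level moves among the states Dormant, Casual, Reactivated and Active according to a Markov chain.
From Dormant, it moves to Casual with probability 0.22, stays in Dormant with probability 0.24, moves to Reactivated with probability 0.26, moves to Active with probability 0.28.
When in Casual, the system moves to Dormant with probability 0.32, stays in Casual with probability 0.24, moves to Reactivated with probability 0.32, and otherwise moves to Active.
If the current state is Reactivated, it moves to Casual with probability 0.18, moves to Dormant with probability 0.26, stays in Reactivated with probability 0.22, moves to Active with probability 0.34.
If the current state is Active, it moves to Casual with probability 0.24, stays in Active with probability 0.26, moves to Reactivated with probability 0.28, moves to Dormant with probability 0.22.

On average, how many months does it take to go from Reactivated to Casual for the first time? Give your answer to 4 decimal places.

4.8123

Let t(s) be the expected number of months to first reach Casual from state s, with t(Casual) = 0. Conditioning on the first month:
t(Dormant) = 1 + 0.24·t(Dormant) + 0.26·t(Reactivated) + 0.28·t(Active)
t(Reactivated) = 1 + 0.26·t(Dormant) + 0.22·t(Reactivated) + 0.34·t(Active)
t(Active) = 1 + 0.22·t(Dormant) + 0.28·t(Reactivated) + 0.26·t(Active)
Solving: t(Dormant) = 4.6389, t(Reactivated) = 4.8123, t(Active) = 4.5513.
Expected months from Reactivated to Casual: 4.8123.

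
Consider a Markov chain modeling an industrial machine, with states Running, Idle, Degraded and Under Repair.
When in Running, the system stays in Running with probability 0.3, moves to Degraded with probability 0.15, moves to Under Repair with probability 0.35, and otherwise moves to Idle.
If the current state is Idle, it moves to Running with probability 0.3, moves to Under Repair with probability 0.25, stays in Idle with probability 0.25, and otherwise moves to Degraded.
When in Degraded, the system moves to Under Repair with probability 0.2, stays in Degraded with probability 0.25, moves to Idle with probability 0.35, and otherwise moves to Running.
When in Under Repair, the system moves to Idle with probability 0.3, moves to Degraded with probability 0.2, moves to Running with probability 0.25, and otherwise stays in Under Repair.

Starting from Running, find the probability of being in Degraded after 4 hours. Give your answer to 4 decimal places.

0.1965

Propagate the distribution vector 4 hours from Running.
After 0 hours: (1.0000, 0.0000, 0.0000, 0.0000)
After 1 hour: (0.3000, 0.2000, 0.1500, 0.3500)
After 2 hours: (0.2675, 0.2675, 0.1925, 0.2725)
After 3 hours: (0.2671, 0.2695, 0.1963, 0.2671)
After 4 hours: (0.2670, 0.2696, 0.1965, 0.2669)
P(in Degraded after 4 hours) = 0.1965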